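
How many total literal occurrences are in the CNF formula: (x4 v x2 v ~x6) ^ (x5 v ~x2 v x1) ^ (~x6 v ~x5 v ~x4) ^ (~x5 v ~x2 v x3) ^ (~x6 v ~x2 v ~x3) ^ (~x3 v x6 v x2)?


Clause lengths: 3, 3, 3, 3, 3, 3.
Sum = 3 + 3 + 3 + 3 + 3 + 3 = 18.

18


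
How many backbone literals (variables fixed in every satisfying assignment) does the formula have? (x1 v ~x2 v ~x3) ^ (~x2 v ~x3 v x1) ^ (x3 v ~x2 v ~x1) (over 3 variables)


Find all satisfying assignments: 6 model(s).
Check which variables have the same value in every model.
No variable is fixed across all models.
Backbone size = 0.

0


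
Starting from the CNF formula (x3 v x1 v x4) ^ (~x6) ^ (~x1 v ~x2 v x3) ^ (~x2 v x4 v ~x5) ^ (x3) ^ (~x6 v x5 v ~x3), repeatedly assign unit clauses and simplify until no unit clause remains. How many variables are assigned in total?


Unit propagation repeatedly assigns the literal in any unit clause, then simplifies.
Assignments in order: x6 = F, x3 = T.
No further unit clauses remain.
Total variables assigned = 2.

2


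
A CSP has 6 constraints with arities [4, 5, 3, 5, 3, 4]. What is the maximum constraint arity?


The arities are: 4, 5, 3, 5, 3, 4.
Scan for the maximum value.
Maximum arity = 5.

5


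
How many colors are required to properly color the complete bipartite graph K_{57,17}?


K_{57,17} is bipartite by definition: the two parts are independent sets, with every edge crossing between them.
Color all vertices in one part with color 1 and all vertices in the other part with color 2.
Since the graph has at least one edge, one color does not suffice.
Chromatic number = 2.

2


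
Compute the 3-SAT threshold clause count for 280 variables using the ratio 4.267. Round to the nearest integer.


The 3-SAT phase transition occurs at approximately 4.267 clauses per variable.
m = 4.267 * 280 = 1194.76.
Rounded to nearest integer: 1195.

1195


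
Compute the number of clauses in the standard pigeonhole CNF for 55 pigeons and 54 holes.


The PHP encoding has two parts:
1) At-least-one-hole clauses: 55 (one per pigeon, each with 54 literals).
2) At-most-one-pigeon-per-hole clauses: 54 holes * C(55,2) = 54 * 1485 = 80190.
Total clauses = 55 + 80190 = 80245.

80245


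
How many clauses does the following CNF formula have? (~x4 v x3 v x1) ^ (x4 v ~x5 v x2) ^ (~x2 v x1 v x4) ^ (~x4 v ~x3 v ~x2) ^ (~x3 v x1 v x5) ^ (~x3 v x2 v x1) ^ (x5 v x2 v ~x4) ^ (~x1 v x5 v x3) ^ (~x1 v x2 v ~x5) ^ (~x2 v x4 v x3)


Each group enclosed in parentheses joined by ^ is one clause.
Counting the conjuncts: 10 clauses.

10


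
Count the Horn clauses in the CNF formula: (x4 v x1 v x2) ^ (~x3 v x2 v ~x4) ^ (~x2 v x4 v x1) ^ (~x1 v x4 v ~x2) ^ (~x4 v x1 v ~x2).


A Horn clause has at most one positive literal.
Clause 1: 3 positive lit(s) -> not Horn
Clause 2: 1 positive lit(s) -> Horn
Clause 3: 2 positive lit(s) -> not Horn
Clause 4: 1 positive lit(s) -> Horn
Clause 5: 1 positive lit(s) -> Horn
Total Horn clauses = 3.

3


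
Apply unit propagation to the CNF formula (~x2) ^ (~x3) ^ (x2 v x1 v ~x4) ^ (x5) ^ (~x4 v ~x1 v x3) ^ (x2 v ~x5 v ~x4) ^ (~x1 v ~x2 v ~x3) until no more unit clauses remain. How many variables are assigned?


Unit propagation repeatedly assigns the literal in any unit clause, then simplifies.
Assignments in order: x2 = F, x3 = F, x5 = T, x4 = F.
No further unit clauses remain.
Total variables assigned = 4.

4


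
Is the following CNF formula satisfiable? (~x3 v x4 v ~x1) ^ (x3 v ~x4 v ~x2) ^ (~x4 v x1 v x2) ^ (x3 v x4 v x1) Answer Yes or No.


Check all 16 possible truth assignments.
Number of satisfying assignments found: 8.
The formula is satisfiable.

Yes


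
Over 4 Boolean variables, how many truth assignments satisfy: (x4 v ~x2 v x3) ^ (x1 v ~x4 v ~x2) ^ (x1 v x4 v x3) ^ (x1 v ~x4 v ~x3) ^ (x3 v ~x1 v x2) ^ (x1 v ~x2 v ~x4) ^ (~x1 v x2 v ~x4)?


Enumerate all 16 truth assignments over 4 variables.
Test each against every clause.
Satisfying assignments found: 7.

7


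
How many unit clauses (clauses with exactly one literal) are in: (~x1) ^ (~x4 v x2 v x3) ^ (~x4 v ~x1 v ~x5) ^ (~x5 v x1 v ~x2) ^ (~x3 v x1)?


A unit clause contains exactly one literal.
Unit clauses found: (~x1).
Count = 1.

1


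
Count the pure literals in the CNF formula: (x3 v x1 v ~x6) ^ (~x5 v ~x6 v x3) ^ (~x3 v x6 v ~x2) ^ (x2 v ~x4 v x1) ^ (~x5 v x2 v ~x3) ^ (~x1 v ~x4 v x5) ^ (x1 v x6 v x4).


A pure literal appears in only one polarity across all clauses.
No pure literals found.
Count = 0.

0


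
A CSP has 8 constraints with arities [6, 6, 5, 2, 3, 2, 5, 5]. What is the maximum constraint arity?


The arities are: 6, 6, 5, 2, 3, 2, 5, 5.
Scan for the maximum value.
Maximum arity = 6.

6


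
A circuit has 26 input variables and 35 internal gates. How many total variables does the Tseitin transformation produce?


The Tseitin transformation introduces one auxiliary variable per gate.
Total variables = inputs + gates = 26 + 35 = 61.

61


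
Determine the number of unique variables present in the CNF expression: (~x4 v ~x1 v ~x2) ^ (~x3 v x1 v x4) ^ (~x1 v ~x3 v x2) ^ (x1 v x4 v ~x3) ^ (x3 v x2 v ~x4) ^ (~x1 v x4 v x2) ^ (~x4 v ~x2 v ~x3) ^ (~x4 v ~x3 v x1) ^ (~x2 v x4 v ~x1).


Identify each distinct variable in the formula.
Variables found: x1, x2, x3, x4.
Total distinct variables = 4.

4


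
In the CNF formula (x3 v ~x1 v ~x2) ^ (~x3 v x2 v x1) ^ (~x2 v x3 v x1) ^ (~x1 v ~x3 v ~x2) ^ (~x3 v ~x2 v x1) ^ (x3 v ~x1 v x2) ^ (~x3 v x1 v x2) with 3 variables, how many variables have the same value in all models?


Find all satisfying assignments: 2 model(s).
Check which variables have the same value in every model.
Fixed variables: x2=F.
Backbone size = 1.

1


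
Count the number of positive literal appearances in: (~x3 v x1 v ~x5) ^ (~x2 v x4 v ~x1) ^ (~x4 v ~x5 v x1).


Scan each clause for unnegated literals.
Clause 1: 1 positive; Clause 2: 1 positive; Clause 3: 1 positive.
Total positive literal occurrences = 3.

3


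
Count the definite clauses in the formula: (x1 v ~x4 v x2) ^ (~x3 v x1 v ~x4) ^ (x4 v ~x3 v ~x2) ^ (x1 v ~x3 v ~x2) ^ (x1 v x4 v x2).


A definite clause has exactly one positive literal.
Clause 1: 2 positive -> not definite
Clause 2: 1 positive -> definite
Clause 3: 1 positive -> definite
Clause 4: 1 positive -> definite
Clause 5: 3 positive -> not definite
Definite clause count = 3.

3


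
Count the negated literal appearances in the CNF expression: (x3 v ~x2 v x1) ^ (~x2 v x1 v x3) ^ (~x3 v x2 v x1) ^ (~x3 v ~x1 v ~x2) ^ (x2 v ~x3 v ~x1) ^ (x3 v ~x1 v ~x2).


Scan each clause for negated literals.
Clause 1: 1 negative; Clause 2: 1 negative; Clause 3: 1 negative; Clause 4: 3 negative; Clause 5: 2 negative; Clause 6: 2 negative.
Total negative literal occurrences = 10.

10


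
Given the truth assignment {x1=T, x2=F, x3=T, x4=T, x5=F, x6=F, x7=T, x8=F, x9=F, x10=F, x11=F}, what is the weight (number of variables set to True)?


The weight is the number of variables assigned True.
True variables: x1, x3, x4, x7.
Weight = 4.

4


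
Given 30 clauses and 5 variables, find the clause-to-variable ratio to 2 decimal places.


Clause-to-variable ratio = clauses / variables.
30 / 5 = 6.0.

6.0


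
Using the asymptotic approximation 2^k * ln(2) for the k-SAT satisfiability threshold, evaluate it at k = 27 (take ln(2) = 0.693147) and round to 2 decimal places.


Using the asymptotic formula: threshold ~ 2^k * ln(2).
2^27 = 134217728.
134217728 * 0.693147 = 93032615.51.

93032615.51


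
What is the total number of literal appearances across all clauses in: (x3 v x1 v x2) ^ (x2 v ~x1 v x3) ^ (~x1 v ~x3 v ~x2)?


Clause lengths: 3, 3, 3.
Sum = 3 + 3 + 3 = 9.

9


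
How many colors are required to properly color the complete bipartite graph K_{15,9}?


K_{15,9} is bipartite by definition: the two parts are independent sets, with every edge crossing between them.
Color all vertices in one part with color 1 and all vertices in the other part with color 2.
Since the graph has at least one edge, one color does not suffice.
Chromatic number = 2.

2


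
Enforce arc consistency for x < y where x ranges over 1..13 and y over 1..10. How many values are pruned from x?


For the constraint x < y, x needs a supporting value in y's domain.
x can be at most 9 (one less than y's maximum).
Valid x values from domain: 9 out of 13.
Pruned = 13 - 9 = 4.

4


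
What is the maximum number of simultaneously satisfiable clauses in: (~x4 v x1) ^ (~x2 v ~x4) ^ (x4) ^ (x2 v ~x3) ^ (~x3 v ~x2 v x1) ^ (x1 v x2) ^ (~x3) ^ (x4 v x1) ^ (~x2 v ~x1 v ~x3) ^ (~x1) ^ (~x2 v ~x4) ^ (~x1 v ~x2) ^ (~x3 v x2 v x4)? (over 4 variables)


Enumerate all 16 truth assignments.
For each, count how many of the 13 clauses are satisfied.
The formula is not fully satisfiable, so the maximum is below 13.
Maximum simultaneously satisfiable clauses = 12.

12


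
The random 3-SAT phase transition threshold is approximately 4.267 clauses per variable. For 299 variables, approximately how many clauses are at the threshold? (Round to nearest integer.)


The 3-SAT phase transition occurs at approximately 4.267 clauses per variable.
m = 4.267 * 299 = 1275.833.
Rounded to nearest integer: 1276.

1276


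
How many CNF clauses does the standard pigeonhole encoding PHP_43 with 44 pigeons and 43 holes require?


The PHP encoding has two parts:
1) At-least-one-hole clauses: 44 (one per pigeon, each with 43 literals).
2) At-most-one-pigeon-per-hole clauses: 43 holes * C(44,2) = 43 * 946 = 40678.
Total clauses = 44 + 40678 = 40722.

40722


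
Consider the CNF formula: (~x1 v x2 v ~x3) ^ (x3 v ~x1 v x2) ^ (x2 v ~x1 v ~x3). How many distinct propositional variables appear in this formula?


Identify each distinct variable in the formula.
Variables found: x1, x2, x3.
Total distinct variables = 3.

3


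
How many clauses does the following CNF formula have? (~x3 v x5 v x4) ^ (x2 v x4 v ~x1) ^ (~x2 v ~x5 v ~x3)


Each group enclosed in parentheses joined by ^ is one clause.
Counting the conjuncts: 3 clauses.

3


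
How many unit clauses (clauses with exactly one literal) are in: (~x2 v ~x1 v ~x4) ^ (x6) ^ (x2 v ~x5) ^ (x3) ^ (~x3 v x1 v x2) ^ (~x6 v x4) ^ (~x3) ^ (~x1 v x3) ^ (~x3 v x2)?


A unit clause contains exactly one literal.
Unit clauses found: (x6), (x3), (~x3).
Count = 3.

3


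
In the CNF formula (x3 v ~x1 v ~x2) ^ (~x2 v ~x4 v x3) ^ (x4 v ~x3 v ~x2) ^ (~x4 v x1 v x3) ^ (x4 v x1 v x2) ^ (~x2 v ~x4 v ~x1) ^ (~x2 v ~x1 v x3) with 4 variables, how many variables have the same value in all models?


Find all satisfying assignments: 7 model(s).
Check which variables have the same value in every model.
No variable is fixed across all models.
Backbone size = 0.

0


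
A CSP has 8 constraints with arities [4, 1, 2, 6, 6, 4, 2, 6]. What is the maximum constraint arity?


The arities are: 4, 1, 2, 6, 6, 4, 2, 6.
Scan for the maximum value.
Maximum arity = 6.

6


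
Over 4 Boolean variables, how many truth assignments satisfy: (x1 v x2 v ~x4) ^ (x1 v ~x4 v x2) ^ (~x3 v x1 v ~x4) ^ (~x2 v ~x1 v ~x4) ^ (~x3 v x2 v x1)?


Enumerate all 16 truth assignments over 4 variables.
Test each against every clause.
Satisfying assignments found: 10.

10


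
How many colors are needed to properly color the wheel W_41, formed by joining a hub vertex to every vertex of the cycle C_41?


W_41 consists of the cycle C_41 together with a hub vertex adjacent to every cycle vertex.
The cycle C_41 needs 3 colors (odd cycle -> 3).
The hub is adjacent to every cycle vertex, so it must receive a new color distinct from all of them.
Chromatic number = 3 + 1 = 4.

4


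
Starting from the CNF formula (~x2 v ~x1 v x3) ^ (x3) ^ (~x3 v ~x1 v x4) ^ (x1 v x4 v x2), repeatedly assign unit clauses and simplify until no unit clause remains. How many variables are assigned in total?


Unit propagation repeatedly assigns the literal in any unit clause, then simplifies.
Assignments in order: x3 = T.
No further unit clauses remain.
Total variables assigned = 1.

1


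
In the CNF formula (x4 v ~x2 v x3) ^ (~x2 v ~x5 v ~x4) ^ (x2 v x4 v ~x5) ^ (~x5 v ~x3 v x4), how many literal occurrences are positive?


Scan each clause for unnegated literals.
Clause 1: 2 positive; Clause 2: 0 positive; Clause 3: 2 positive; Clause 4: 1 positive.
Total positive literal occurrences = 5.

5


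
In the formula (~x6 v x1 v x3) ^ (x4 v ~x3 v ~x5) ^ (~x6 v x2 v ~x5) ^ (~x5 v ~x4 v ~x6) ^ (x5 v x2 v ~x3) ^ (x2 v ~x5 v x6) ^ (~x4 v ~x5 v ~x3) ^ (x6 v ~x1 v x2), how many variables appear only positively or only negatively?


A pure literal appears in only one polarity across all clauses.
Pure literals: x2 (positive only).
Count = 1.

1


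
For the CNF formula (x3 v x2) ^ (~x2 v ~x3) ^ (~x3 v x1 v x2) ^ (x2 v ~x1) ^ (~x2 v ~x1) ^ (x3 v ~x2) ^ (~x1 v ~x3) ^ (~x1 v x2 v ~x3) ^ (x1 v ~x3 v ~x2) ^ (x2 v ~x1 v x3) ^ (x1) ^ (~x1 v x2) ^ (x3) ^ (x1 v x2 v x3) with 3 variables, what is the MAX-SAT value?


Enumerate all 8 truth assignments.
For each, count how many of the 14 clauses are satisfied.
The formula is not fully satisfiable, so the maximum is below 14.
Maximum simultaneously satisfiable clauses = 12.

12


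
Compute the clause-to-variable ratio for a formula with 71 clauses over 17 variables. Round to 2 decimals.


Clause-to-variable ratio = clauses / variables.
71 / 17 = 4.18.

4.18


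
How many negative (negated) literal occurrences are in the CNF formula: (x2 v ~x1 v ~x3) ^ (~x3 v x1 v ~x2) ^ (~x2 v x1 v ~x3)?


Scan each clause for negated literals.
Clause 1: 2 negative; Clause 2: 2 negative; Clause 3: 2 negative.
Total negative literal occurrences = 6.

6


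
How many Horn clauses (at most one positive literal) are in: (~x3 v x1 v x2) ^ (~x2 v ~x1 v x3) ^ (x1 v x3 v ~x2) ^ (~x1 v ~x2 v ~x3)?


A Horn clause has at most one positive literal.
Clause 1: 2 positive lit(s) -> not Horn
Clause 2: 1 positive lit(s) -> Horn
Clause 3: 2 positive lit(s) -> not Horn
Clause 4: 0 positive lit(s) -> Horn
Total Horn clauses = 2.

2


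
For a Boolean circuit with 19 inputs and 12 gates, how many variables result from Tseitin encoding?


The Tseitin transformation introduces one auxiliary variable per gate.
Total variables = inputs + gates = 19 + 12 = 31.

31


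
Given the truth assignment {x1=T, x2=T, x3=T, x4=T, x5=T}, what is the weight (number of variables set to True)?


The weight is the number of variables assigned True.
True variables: x1, x2, x3, x4, x5.
Weight = 5.

5


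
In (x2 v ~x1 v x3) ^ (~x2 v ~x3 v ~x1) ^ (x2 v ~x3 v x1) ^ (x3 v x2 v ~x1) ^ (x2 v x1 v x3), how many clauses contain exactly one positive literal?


A definite clause has exactly one positive literal.
Clause 1: 2 positive -> not definite
Clause 2: 0 positive -> not definite
Clause 3: 2 positive -> not definite
Clause 4: 2 positive -> not definite
Clause 5: 3 positive -> not definite
Definite clause count = 0.

0


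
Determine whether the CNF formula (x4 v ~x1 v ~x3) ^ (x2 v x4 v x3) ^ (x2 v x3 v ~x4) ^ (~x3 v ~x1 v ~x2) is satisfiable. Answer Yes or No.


Check all 16 possible truth assignments.
Number of satisfying assignments found: 9.
The formula is satisfiable.

Yes


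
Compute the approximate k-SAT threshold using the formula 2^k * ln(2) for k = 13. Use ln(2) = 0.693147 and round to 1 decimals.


Using the asymptotic formula: threshold ~ 2^k * ln(2).
2^13 = 8192.
8192 * 0.693147 = 5678.3.

5678.3


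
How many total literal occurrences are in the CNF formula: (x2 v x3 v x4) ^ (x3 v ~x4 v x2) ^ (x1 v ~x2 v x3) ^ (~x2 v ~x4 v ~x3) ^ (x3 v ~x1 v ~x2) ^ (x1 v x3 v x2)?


Clause lengths: 3, 3, 3, 3, 3, 3.
Sum = 3 + 3 + 3 + 3 + 3 + 3 = 18.

18


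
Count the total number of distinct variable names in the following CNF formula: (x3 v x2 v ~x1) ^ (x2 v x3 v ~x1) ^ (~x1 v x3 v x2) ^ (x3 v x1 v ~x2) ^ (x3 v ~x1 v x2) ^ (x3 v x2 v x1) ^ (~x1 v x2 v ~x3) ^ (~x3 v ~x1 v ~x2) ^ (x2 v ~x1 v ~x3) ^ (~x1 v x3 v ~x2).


Identify each distinct variable in the formula.
Variables found: x1, x2, x3.
Total distinct variables = 3.

3


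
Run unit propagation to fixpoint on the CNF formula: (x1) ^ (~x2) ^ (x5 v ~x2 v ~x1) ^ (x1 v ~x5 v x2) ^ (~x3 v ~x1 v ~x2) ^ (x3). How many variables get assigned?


Unit propagation repeatedly assigns the literal in any unit clause, then simplifies.
Assignments in order: x1 = T, x2 = F, x3 = T.
No further unit clauses remain.
Total variables assigned = 3.

3


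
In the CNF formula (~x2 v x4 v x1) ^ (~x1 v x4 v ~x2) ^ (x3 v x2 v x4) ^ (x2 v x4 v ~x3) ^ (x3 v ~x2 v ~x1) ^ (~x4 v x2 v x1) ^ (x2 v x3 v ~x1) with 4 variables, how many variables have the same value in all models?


Find all satisfying assignments: 4 model(s).
Check which variables have the same value in every model.
Fixed variables: x4=T.
Backbone size = 1.

1


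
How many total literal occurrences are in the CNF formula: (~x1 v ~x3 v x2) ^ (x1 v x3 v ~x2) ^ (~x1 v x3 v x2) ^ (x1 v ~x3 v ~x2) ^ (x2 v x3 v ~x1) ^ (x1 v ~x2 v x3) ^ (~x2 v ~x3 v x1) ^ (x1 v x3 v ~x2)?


Clause lengths: 3, 3, 3, 3, 3, 3, 3, 3.
Sum = 3 + 3 + 3 + 3 + 3 + 3 + 3 + 3 = 24.

24


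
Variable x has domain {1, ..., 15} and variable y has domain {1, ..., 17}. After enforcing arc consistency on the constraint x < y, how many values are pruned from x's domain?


For the constraint x < y, x needs a supporting value in y's domain.
x can be at most 16 (one less than y's maximum).
Valid x values from domain: 15 out of 15.
Pruned = 15 - 15 = 0.

0


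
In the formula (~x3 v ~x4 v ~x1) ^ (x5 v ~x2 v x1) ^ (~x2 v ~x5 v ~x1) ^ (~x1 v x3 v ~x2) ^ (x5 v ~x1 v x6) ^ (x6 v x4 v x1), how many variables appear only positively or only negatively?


A pure literal appears in only one polarity across all clauses.
Pure literals: x2 (negative only), x6 (positive only).
Count = 2.

2


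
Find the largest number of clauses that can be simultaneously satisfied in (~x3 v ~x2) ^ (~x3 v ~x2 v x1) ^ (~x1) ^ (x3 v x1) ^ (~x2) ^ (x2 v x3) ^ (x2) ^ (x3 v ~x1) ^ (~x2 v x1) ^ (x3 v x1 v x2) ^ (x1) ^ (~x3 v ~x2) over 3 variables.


Enumerate all 8 truth assignments.
For each, count how many of the 12 clauses are satisfied.
The formula is not fully satisfiable, so the maximum is below 12.
Maximum simultaneously satisfiable clauses = 10.

10


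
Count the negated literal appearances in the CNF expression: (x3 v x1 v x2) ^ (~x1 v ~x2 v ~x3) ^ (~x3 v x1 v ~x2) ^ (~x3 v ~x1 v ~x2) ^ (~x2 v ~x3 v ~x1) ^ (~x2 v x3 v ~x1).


Scan each clause for negated literals.
Clause 1: 0 negative; Clause 2: 3 negative; Clause 3: 2 negative; Clause 4: 3 negative; Clause 5: 3 negative; Clause 6: 2 negative.
Total negative literal occurrences = 13.

13


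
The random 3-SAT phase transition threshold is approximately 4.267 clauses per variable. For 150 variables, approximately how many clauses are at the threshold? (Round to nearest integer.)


The 3-SAT phase transition occurs at approximately 4.267 clauses per variable.
m = 4.267 * 150 = 640.05.
Rounded to nearest integer: 640.

640


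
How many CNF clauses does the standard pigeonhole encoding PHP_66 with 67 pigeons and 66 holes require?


The PHP encoding has two parts:
1) At-least-one-hole clauses: 67 (one per pigeon, each with 66 literals).
2) At-most-one-pigeon-per-hole clauses: 66 holes * C(67,2) = 66 * 2211 = 145926.
Total clauses = 67 + 145926 = 145993.

145993


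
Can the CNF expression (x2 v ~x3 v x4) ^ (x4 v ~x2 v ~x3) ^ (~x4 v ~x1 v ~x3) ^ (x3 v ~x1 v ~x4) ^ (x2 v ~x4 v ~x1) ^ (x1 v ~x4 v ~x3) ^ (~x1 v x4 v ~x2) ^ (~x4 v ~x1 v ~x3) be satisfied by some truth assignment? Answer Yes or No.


Check all 16 possible truth assignments.
Number of satisfying assignments found: 5.
The formula is satisfiable.

Yes


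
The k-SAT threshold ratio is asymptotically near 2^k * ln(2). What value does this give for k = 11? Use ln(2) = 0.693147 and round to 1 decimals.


Using the asymptotic formula: threshold ~ 2^k * ln(2).
2^11 = 2048.
2048 * 0.693147 = 1419.6.

1419.6


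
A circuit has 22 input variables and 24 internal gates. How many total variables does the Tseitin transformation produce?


The Tseitin transformation introduces one auxiliary variable per gate.
Total variables = inputs + gates = 22 + 24 = 46.

46


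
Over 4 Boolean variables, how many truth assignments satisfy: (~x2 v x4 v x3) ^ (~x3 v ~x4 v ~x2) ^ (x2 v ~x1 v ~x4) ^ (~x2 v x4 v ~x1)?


Enumerate all 16 truth assignments over 4 variables.
Test each against every clause.
Satisfying assignments found: 9.

9


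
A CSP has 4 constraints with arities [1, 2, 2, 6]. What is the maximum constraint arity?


The arities are: 1, 2, 2, 6.
Scan for the maximum value.
Maximum arity = 6.

6


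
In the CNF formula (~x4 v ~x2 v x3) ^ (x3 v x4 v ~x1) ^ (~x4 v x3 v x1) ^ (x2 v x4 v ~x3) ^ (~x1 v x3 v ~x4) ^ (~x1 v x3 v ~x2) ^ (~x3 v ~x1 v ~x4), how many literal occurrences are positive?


Scan each clause for unnegated literals.
Clause 1: 1 positive; Clause 2: 2 positive; Clause 3: 2 positive; Clause 4: 2 positive; Clause 5: 1 positive; Clause 6: 1 positive; Clause 7: 0 positive.
Total positive literal occurrences = 9.

9


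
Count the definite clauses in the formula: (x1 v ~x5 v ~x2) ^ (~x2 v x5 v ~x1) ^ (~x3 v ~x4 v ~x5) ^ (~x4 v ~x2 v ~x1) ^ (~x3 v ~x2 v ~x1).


A definite clause has exactly one positive literal.
Clause 1: 1 positive -> definite
Clause 2: 1 positive -> definite
Clause 3: 0 positive -> not definite
Clause 4: 0 positive -> not definite
Clause 5: 0 positive -> not definite
Definite clause count = 2.

2


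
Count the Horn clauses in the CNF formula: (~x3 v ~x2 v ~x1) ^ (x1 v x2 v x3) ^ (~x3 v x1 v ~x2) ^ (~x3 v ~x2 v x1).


A Horn clause has at most one positive literal.
Clause 1: 0 positive lit(s) -> Horn
Clause 2: 3 positive lit(s) -> not Horn
Clause 3: 1 positive lit(s) -> Horn
Clause 4: 1 positive lit(s) -> Horn
Total Horn clauses = 3.

3


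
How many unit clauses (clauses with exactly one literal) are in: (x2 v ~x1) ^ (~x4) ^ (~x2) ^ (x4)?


A unit clause contains exactly one literal.
Unit clauses found: (~x4), (~x2), (x4).
Count = 3.

3


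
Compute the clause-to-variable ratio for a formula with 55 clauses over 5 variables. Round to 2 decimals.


Clause-to-variable ratio = clauses / variables.
55 / 5 = 11.0.

11.0


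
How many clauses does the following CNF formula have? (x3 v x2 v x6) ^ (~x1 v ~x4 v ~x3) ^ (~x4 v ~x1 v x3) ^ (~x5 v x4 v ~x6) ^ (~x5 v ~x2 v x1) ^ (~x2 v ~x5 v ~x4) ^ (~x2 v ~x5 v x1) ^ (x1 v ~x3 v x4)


Each group enclosed in parentheses joined by ^ is one clause.
Counting the conjuncts: 8 clauses.

8


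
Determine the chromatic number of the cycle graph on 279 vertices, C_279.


An odd cycle cannot be 2-colored: alternating two colors around the cycle returns to the start with a conflict.
Since 279 is odd, three colors are required (and three suffice).
Chromatic number = 3.

3


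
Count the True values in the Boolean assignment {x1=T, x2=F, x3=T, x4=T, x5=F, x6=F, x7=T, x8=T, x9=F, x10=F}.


The weight is the number of variables assigned True.
True variables: x1, x3, x4, x7, x8.
Weight = 5.

5


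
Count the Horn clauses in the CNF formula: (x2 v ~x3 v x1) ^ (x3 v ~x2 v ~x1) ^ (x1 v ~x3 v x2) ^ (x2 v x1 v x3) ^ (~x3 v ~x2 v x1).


A Horn clause has at most one positive literal.
Clause 1: 2 positive lit(s) -> not Horn
Clause 2: 1 positive lit(s) -> Horn
Clause 3: 2 positive lit(s) -> not Horn
Clause 4: 3 positive lit(s) -> not Horn
Clause 5: 1 positive lit(s) -> Horn
Total Horn clauses = 2.

2


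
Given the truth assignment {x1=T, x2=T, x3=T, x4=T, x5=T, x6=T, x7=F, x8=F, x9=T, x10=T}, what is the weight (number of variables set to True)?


The weight is the number of variables assigned True.
True variables: x1, x2, x3, x4, x5, x6, x9, x10.
Weight = 8.

8


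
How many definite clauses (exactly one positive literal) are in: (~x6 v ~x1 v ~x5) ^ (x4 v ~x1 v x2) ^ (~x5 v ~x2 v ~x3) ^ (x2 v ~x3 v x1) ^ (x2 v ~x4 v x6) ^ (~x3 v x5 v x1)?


A definite clause has exactly one positive literal.
Clause 1: 0 positive -> not definite
Clause 2: 2 positive -> not definite
Clause 3: 0 positive -> not definite
Clause 4: 2 positive -> not definite
Clause 5: 2 positive -> not definite
Clause 6: 2 positive -> not definite
Definite clause count = 0.

0


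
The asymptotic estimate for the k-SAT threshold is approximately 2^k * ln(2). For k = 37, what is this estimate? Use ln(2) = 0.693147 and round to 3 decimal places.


Using the asymptotic formula: threshold ~ 2^k * ln(2).
2^37 = 137438953472.
137438953472 * 0.693147 = 95265398282.256.

95265398282.256


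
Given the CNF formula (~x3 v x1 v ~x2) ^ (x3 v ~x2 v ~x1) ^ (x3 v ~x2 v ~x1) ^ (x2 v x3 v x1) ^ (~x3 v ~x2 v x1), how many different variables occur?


Identify each distinct variable in the formula.
Variables found: x1, x2, x3.
Total distinct variables = 3.

3


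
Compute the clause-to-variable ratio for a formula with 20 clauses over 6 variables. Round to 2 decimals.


Clause-to-variable ratio = clauses / variables.
20 / 6 = 3.33.

3.33


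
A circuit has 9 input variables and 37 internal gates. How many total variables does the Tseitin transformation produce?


The Tseitin transformation introduces one auxiliary variable per gate.
Total variables = inputs + gates = 9 + 37 = 46.

46


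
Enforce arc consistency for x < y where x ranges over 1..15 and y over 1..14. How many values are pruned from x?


For the constraint x < y, x needs a supporting value in y's domain.
x can be at most 13 (one less than y's maximum).
Valid x values from domain: 13 out of 15.
Pruned = 15 - 13 = 2.

2


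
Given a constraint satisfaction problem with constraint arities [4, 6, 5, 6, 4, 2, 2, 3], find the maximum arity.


The arities are: 4, 6, 5, 6, 4, 2, 2, 3.
Scan for the maximum value.
Maximum arity = 6.

6


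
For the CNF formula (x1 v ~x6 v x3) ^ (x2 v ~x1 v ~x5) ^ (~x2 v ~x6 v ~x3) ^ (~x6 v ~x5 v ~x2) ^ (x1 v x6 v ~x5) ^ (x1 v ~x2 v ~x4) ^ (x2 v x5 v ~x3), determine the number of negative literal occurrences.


Scan each clause for negated literals.
Clause 1: 1 negative; Clause 2: 2 negative; Clause 3: 3 negative; Clause 4: 3 negative; Clause 5: 1 negative; Clause 6: 2 negative; Clause 7: 1 negative.
Total negative literal occurrences = 13.

13


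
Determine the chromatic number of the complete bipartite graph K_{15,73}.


K_{15,73} is bipartite by definition: the two parts are independent sets, with every edge crossing between them.
Color all vertices in one part with color 1 and all vertices in the other part with color 2.
Since the graph has at least one edge, one color does not suffice.
Chromatic number = 2.

2


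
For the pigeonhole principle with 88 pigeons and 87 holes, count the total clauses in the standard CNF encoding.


The PHP encoding has two parts:
1) At-least-one-hole clauses: 88 (one per pigeon, each with 87 literals).
2) At-most-one-pigeon-per-hole clauses: 87 holes * C(88,2) = 87 * 3828 = 333036.
Total clauses = 88 + 333036 = 333124.

333124


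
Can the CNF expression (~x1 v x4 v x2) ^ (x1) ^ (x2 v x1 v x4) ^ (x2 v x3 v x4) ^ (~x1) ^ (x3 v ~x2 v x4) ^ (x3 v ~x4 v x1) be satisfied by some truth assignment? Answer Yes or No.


Check all 16 possible truth assignments.
Number of satisfying assignments found: 0.
The formula is unsatisfiable.

No


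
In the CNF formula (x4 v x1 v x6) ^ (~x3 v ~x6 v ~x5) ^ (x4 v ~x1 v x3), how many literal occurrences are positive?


Scan each clause for unnegated literals.
Clause 1: 3 positive; Clause 2: 0 positive; Clause 3: 2 positive.
Total positive literal occurrences = 5.

5


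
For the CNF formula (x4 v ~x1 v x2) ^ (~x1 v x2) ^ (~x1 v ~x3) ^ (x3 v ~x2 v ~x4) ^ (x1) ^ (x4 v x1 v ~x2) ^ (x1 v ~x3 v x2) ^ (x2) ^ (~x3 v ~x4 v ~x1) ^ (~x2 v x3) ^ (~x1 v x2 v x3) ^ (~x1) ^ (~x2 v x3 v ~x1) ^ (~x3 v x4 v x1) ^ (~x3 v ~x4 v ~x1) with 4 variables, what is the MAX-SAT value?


Enumerate all 16 truth assignments.
For each, count how many of the 15 clauses are satisfied.
The formula is not fully satisfiable, so the maximum is below 15.
Maximum simultaneously satisfiable clauses = 14.

14


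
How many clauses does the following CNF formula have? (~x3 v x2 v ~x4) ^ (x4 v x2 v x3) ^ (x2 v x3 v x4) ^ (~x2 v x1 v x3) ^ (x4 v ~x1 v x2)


Each group enclosed in parentheses joined by ^ is one clause.
Counting the conjuncts: 5 clauses.

5


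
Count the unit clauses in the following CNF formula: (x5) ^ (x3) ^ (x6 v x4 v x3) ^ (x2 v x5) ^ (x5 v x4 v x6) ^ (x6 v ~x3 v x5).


A unit clause contains exactly one literal.
Unit clauses found: (x5), (x3).
Count = 2.

2


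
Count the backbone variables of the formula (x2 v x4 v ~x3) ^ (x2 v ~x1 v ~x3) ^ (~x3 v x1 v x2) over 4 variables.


Find all satisfying assignments: 12 model(s).
Check which variables have the same value in every model.
No variable is fixed across all models.
Backbone size = 0.

0


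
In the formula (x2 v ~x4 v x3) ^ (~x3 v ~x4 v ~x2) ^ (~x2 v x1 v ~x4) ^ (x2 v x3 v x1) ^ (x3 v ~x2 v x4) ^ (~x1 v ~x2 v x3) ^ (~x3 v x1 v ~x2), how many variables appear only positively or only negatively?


A pure literal appears in only one polarity across all clauses.
No pure literals found.
Count = 0.

0


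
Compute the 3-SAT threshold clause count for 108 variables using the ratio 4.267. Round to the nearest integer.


The 3-SAT phase transition occurs at approximately 4.267 clauses per variable.
m = 4.267 * 108 = 460.836.
Rounded to nearest integer: 461.

461


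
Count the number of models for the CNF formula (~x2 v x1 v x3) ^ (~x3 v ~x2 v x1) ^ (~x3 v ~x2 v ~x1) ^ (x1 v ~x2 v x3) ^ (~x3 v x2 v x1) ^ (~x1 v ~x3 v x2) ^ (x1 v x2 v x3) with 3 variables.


Enumerate all 8 truth assignments over 3 variables.
Test each against every clause.
Satisfying assignments found: 2.

2


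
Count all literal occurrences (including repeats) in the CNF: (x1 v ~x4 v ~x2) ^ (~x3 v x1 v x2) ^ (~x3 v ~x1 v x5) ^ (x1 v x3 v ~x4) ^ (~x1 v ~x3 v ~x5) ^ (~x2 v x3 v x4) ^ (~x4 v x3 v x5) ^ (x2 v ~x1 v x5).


Clause lengths: 3, 3, 3, 3, 3, 3, 3, 3.
Sum = 3 + 3 + 3 + 3 + 3 + 3 + 3 + 3 = 24.

24


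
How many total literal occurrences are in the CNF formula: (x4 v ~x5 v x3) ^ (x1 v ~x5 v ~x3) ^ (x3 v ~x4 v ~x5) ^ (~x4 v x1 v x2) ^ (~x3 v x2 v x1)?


Clause lengths: 3, 3, 3, 3, 3.
Sum = 3 + 3 + 3 + 3 + 3 = 15.

15


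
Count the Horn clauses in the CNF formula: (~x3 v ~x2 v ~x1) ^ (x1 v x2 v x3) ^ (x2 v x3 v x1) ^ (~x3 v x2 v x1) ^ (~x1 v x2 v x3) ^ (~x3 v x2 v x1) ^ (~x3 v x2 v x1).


A Horn clause has at most one positive literal.
Clause 1: 0 positive lit(s) -> Horn
Clause 2: 3 positive lit(s) -> not Horn
Clause 3: 3 positive lit(s) -> not Horn
Clause 4: 2 positive lit(s) -> not Horn
Clause 5: 2 positive lit(s) -> not Horn
Clause 6: 2 positive lit(s) -> not Horn
Clause 7: 2 positive lit(s) -> not Horn
Total Horn clauses = 1.

1


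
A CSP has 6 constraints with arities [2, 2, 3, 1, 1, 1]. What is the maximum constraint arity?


The arities are: 2, 2, 3, 1, 1, 1.
Scan for the maximum value.
Maximum arity = 3.

3


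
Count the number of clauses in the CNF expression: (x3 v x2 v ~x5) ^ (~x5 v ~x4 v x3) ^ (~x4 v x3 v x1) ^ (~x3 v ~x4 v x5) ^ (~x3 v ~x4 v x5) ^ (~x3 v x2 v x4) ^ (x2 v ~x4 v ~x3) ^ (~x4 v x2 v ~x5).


Each group enclosed in parentheses joined by ^ is one clause.
Counting the conjuncts: 8 clauses.

8


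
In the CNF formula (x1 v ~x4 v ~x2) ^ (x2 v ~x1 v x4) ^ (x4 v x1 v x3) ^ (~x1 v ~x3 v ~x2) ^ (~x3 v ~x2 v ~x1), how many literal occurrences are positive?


Scan each clause for unnegated literals.
Clause 1: 1 positive; Clause 2: 2 positive; Clause 3: 3 positive; Clause 4: 0 positive; Clause 5: 0 positive.
Total positive literal occurrences = 6.

6


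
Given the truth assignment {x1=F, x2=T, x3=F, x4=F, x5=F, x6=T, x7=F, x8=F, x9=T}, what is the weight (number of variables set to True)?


The weight is the number of variables assigned True.
True variables: x2, x6, x9.
Weight = 3.

3


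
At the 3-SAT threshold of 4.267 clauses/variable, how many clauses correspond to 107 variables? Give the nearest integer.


The 3-SAT phase transition occurs at approximately 4.267 clauses per variable.
m = 4.267 * 107 = 456.569.
Rounded to nearest integer: 457.

457


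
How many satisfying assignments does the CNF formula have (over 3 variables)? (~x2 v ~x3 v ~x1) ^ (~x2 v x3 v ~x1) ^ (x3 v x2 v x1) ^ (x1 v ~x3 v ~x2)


Enumerate all 8 truth assignments over 3 variables.
Test each against every clause.
Satisfying assignments found: 4.

4


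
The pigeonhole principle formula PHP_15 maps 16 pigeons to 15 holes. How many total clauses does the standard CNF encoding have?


The PHP encoding has two parts:
1) At-least-one-hole clauses: 16 (one per pigeon, each with 15 literals).
2) At-most-one-pigeon-per-hole clauses: 15 holes * C(16,2) = 15 * 120 = 1800.
Total clauses = 16 + 1800 = 1816.

1816


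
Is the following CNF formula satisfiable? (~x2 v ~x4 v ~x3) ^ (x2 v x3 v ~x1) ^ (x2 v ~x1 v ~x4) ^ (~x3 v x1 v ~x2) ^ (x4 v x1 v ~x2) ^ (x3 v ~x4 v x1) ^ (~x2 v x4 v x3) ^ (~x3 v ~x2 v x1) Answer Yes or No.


Check all 16 possible truth assignments.
Number of satisfying assignments found: 6.
The formula is satisfiable.

Yes


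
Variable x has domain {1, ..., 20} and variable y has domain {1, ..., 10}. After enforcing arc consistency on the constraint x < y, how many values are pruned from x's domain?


For the constraint x < y, x needs a supporting value in y's domain.
x can be at most 9 (one less than y's maximum).
Valid x values from domain: 9 out of 20.
Pruned = 20 - 9 = 11.

11


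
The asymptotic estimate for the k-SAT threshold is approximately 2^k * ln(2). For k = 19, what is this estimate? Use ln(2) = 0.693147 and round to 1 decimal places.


Using the asymptotic formula: threshold ~ 2^k * ln(2).
2^19 = 524288.
524288 * 0.693147 = 363408.7.

363408.7


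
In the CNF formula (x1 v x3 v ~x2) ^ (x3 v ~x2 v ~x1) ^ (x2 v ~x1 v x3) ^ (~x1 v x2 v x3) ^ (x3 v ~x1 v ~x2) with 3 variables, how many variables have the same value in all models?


Find all satisfying assignments: 5 model(s).
Check which variables have the same value in every model.
No variable is fixed across all models.
Backbone size = 0.

0


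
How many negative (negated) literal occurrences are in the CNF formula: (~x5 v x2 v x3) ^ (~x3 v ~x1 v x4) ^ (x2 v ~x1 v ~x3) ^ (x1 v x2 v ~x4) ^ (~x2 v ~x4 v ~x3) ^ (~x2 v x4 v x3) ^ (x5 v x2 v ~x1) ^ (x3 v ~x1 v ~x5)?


Scan each clause for negated literals.
Clause 1: 1 negative; Clause 2: 2 negative; Clause 3: 2 negative; Clause 4: 1 negative; Clause 5: 3 negative; Clause 6: 1 negative; Clause 7: 1 negative; Clause 8: 2 negative.
Total negative literal occurrences = 13.

13


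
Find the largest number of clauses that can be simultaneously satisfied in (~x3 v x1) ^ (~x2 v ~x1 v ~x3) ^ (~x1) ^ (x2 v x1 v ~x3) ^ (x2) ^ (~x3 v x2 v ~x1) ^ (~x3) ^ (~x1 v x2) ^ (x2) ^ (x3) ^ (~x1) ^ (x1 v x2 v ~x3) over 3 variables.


Enumerate all 8 truth assignments.
For each, count how many of the 12 clauses are satisfied.
The formula is not fully satisfiable, so the maximum is below 12.
Maximum simultaneously satisfiable clauses = 11.

11


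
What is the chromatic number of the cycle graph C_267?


An odd cycle cannot be 2-colored: alternating two colors around the cycle returns to the start with a conflict.
Since 267 is odd, three colors are required (and three suffice).
Chromatic number = 3.

3


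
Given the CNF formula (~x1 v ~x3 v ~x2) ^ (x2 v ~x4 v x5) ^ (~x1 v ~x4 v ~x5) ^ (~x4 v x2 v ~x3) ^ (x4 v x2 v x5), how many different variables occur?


Identify each distinct variable in the formula.
Variables found: x1, x2, x3, x4, x5.
Total distinct variables = 5.

5


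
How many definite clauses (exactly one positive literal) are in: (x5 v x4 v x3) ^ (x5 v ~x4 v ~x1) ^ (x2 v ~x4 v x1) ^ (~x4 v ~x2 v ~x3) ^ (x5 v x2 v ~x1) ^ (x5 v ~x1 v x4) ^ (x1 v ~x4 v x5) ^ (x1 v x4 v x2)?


A definite clause has exactly one positive literal.
Clause 1: 3 positive -> not definite
Clause 2: 1 positive -> definite
Clause 3: 2 positive -> not definite
Clause 4: 0 positive -> not definite
Clause 5: 2 positive -> not definite
Clause 6: 2 positive -> not definite
Clause 7: 2 positive -> not definite
Clause 8: 3 positive -> not definite
Definite clause count = 1.

1


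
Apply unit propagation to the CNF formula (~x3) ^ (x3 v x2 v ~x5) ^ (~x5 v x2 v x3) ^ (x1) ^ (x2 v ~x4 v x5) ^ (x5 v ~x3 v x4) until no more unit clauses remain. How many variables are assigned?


Unit propagation repeatedly assigns the literal in any unit clause, then simplifies.
Assignments in order: x3 = F, x1 = T.
No further unit clauses remain.
Total variables assigned = 2.

2


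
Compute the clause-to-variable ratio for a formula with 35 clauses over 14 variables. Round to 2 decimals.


Clause-to-variable ratio = clauses / variables.
35 / 14 = 2.5.

2.5


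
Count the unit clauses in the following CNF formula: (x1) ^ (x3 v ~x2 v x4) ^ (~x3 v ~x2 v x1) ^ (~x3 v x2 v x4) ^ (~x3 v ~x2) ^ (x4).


A unit clause contains exactly one literal.
Unit clauses found: (x1), (x4).
Count = 2.

2


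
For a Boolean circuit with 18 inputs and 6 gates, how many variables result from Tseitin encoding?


The Tseitin transformation introduces one auxiliary variable per gate.
Total variables = inputs + gates = 18 + 6 = 24.

24


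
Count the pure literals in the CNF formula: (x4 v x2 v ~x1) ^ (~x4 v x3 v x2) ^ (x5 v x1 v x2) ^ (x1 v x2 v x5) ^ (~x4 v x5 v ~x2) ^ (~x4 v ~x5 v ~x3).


A pure literal appears in only one polarity across all clauses.
No pure literals found.
Count = 0.

0


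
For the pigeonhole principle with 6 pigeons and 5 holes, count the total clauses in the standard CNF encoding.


The PHP encoding has two parts:
1) At-least-one-hole clauses: 6 (one per pigeon, each with 5 literals).
2) At-most-one-pigeon-per-hole clauses: 5 holes * C(6,2) = 5 * 15 = 75.
Total clauses = 6 + 75 = 81.

81


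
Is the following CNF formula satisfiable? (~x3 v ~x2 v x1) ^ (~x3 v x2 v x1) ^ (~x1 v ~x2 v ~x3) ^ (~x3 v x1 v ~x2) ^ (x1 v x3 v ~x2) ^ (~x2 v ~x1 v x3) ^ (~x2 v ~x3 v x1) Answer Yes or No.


Check all 8 possible truth assignments.
Number of satisfying assignments found: 3.
The formula is satisfiable.

Yes


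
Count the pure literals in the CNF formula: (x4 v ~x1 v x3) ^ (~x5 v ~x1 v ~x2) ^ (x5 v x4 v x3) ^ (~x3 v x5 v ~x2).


A pure literal appears in only one polarity across all clauses.
Pure literals: x1 (negative only), x2 (negative only), x4 (positive only).
Count = 3.

3


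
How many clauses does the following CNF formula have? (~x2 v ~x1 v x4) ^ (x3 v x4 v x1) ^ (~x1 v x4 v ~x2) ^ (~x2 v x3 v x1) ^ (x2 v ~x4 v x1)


Each group enclosed in parentheses joined by ^ is one clause.
Counting the conjuncts: 5 clauses.

5


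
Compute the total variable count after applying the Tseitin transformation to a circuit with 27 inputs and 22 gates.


The Tseitin transformation introduces one auxiliary variable per gate.
Total variables = inputs + gates = 27 + 22 = 49.

49


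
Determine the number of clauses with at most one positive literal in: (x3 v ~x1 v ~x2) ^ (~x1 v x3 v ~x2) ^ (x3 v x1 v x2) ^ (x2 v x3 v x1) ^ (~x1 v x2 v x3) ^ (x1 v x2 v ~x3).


A Horn clause has at most one positive literal.
Clause 1: 1 positive lit(s) -> Horn
Clause 2: 1 positive lit(s) -> Horn
Clause 3: 3 positive lit(s) -> not Horn
Clause 4: 3 positive lit(s) -> not Horn
Clause 5: 2 positive lit(s) -> not Horn
Clause 6: 2 positive lit(s) -> not Horn
Total Horn clauses = 2.

2


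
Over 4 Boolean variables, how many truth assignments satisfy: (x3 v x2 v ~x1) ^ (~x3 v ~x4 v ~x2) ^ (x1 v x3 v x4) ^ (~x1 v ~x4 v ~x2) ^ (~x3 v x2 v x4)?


Enumerate all 16 truth assignments over 4 variables.
Test each against every clause.
Satisfying assignments found: 7.

7
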